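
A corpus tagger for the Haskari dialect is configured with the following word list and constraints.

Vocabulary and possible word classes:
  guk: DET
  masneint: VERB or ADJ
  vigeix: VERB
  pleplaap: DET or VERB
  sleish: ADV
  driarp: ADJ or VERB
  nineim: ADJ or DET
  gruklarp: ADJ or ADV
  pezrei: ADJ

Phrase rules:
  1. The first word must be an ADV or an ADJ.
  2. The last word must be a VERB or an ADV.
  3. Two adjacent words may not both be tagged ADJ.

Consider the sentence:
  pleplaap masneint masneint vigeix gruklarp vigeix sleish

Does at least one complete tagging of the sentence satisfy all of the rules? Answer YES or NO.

Candidates per position — 1:pleplaap {DET,VERB}; 2:masneint {VERB,ADJ}; 3:masneint {VERB,ADJ}; 4:vigeix {VERB}; 5:gruklarp {ADJ,ADV}; 6:vigeix {VERB}; 7:sleish {ADV}.
Rule 1 cannot be satisfied by any choice of tags from the lexicon.
So there is no consistent tagging.

NO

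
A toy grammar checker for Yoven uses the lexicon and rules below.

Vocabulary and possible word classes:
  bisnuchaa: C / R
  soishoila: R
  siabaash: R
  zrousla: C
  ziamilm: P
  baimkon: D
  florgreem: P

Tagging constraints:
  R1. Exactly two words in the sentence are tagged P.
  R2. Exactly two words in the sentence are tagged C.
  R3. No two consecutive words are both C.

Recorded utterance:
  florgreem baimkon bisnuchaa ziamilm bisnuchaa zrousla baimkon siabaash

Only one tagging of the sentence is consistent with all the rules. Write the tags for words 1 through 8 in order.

Candidates per position — 1:florgreem {P}; 2:baimkon {D}; 3:bisnuchaa {C,R}; 4:ziamilm {P}; 5:bisnuchaa {C,R}; 6:zrousla {C}; 7:baimkon {D}; 8:siabaash {R}.
Position 5: C is ruled out by rule 3; that leaves R.
Position 3: R is ruled out by rule 2; that leaves C.
The unique satisfying tagging is: P D C P R C D R.
Rule-by-rule: rule 1 ok; rule 2 ok; rule 3 ok.

P D C P R C D R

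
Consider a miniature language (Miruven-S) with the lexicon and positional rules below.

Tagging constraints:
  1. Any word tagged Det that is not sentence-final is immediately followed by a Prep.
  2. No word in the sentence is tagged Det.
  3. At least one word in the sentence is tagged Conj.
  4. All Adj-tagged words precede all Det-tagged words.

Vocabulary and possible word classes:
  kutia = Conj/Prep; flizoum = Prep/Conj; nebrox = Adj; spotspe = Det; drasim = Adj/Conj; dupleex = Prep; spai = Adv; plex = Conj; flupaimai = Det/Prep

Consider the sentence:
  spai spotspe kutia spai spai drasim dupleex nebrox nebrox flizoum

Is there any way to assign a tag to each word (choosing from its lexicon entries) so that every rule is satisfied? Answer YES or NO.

Candidates per position — 1:spai {Adv}; 2:spotspe {Det}; 3:kutia {Conj,Prep}; 4:spai {Adv}; 5:spai {Adv}; 6:drasim {Adj,Conj}; 7:dupleex {Prep}; 8:nebrox {Adj}; 9:nebrox {Adj}; 10:flizoum {Prep,Conj}.
Rule 2 cannot be satisfied by any choice of tags from the lexicon.
So there is no consistent tagging.

NO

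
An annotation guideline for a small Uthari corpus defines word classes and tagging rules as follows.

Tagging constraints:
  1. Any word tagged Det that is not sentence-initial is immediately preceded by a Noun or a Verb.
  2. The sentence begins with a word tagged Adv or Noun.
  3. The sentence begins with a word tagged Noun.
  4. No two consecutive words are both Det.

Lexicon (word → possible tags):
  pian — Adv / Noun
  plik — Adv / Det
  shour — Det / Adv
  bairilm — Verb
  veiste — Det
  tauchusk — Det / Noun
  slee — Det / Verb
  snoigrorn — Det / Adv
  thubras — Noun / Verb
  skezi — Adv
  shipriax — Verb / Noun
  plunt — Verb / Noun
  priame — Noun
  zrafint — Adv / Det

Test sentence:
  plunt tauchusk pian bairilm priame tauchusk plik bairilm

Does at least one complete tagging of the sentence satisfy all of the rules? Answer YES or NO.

Candidates per position — 1:plunt {Verb,Noun}; 2:tauchusk {Det,Noun}; 3:pian {Adv,Noun}; 4:bairilm {Verb}; 5:priame {Noun}; 6:tauchusk {Det,Noun}; 7:plik {Adv,Det}; 8:bairilm {Verb}.
One satisfying assignment: Noun Noun Noun Verb Noun Det Adv Verb.
Verifying each rule — rule 1 holds; rule 2 holds; rule 3 holds; rule 4 holds.

YES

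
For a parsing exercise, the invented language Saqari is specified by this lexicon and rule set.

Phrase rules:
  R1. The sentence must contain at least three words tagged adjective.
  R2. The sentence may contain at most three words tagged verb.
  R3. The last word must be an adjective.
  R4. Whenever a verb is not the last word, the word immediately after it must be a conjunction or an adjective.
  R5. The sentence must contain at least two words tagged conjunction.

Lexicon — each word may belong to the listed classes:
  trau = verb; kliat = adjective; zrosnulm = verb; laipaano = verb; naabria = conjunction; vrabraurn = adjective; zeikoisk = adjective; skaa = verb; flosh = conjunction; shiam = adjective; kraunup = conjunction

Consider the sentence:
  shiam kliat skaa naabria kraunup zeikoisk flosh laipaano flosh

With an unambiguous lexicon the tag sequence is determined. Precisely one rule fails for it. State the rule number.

Fixed tagging: adjective adjective verb conjunction conjunction adjective conjunction verb conjunction.
Rule check: R1 pass, R2 pass, R3 fail, R4 pass, R5 pass.
Only rule 3 fails.

3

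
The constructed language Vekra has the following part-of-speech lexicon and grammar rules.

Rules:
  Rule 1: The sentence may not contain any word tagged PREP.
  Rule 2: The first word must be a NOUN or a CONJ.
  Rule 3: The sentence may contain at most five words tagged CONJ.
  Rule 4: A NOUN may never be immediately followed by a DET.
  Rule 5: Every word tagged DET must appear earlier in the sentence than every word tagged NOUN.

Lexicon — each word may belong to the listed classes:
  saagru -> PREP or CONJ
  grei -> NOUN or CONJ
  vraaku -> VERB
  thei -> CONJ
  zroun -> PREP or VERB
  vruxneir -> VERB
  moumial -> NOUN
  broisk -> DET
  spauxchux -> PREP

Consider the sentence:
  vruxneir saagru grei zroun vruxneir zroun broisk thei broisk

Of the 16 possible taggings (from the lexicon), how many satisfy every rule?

0

Candidates per position — 1:vruxneir {VERB}; 2:saagru {PREP,CONJ}; 3:grei {NOUN,CONJ}; 4:zroun {PREP,VERB}; 5:vruxneir {VERB}; 6:zroun {PREP,VERB}; 7:broisk {DET}; 8:thei {CONJ}; 9:broisk {DET}.
There are 16 candidate sequences in total.
Rule 2 cannot be satisfied by any choice of tags from the lexicon.
So there is no consistent tagging.
Count = 0.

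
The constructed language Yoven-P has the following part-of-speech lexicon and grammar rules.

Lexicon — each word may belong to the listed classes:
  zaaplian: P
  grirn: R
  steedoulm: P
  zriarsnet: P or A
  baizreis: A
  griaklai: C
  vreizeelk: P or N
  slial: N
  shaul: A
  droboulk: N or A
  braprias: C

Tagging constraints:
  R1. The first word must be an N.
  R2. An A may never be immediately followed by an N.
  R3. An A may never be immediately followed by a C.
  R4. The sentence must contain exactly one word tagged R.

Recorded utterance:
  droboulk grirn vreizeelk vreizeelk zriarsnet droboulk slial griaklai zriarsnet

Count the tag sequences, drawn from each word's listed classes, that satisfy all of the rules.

8

Candidates per position — 1:droboulk {N,A}; 2:grirn {R}; 3:vreizeelk {P,N}; 4:vreizeelk {P,N}; 5:zriarsnet {P,A}; 6:droboulk {N,A}; 7:slial {N}; 8:griaklai {C}; 9:zriarsnet {P,A}.
There are 64 candidate sequences in total.
Checking each against the rules leaves 8 sequences.
Count = 8.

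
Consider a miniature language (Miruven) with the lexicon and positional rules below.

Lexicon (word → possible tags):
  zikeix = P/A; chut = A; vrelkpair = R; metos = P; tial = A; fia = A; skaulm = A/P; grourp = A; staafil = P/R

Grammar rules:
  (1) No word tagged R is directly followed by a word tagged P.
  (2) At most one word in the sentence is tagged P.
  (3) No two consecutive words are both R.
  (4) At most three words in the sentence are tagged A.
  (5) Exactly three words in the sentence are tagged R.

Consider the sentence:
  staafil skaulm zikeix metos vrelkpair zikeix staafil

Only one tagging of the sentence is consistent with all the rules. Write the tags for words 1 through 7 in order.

Candidates per position — 1:staafil {P,R}; 2:skaulm {A,P}; 3:zikeix {P,A}; 4:metos {P}; 5:vrelkpair {R}; 6:zikeix {P,A}; 7:staafil {P,R}.
Position 1: tagging it P would leave rule 2 unsatisfiable, so it must be R.
Position 2: tagging it P would leave rule 1 unsatisfiable, so it must be A.
Position 3: tagging it P would leave rule 2 unsatisfiable, so it must be A.
Position 6: tagging it P would leave rule 1 unsatisfiable, so it must be A.
Position 7: tagging it P would leave rule 2 unsatisfiable, so it must be R.
The only consistent sequence is: R A A P R A R.
Verifying each rule — rule 1 satisfied; rule 2 satisfied; rule 3 satisfied; rule 4 satisfied; rule 5 satisfied.

R A A P R A R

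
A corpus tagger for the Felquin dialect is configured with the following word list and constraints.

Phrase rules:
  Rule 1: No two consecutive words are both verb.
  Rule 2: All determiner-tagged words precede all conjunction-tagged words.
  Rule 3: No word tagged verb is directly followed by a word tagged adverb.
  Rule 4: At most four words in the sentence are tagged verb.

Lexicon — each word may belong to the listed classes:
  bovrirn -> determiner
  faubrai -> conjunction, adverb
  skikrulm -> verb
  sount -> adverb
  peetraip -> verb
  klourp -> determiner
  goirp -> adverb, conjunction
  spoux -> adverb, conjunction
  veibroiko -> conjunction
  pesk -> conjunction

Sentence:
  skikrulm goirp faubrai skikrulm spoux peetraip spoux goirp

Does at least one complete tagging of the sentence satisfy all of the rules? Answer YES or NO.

YES

Candidates per position — 1:skikrulm {verb}; 2:goirp {adverb,conjunction}; 3:faubrai {conjunction,adverb}; 4:skikrulm {verb}; 5:spoux {adverb,conjunction}; 6:peetraip {verb}; 7:spoux {adverb,conjunction}; 8:goirp {adverb,conjunction}.
One satisfying assignment: verb conjunction adverb verb conjunction verb conjunction conjunction.
Verifying each rule — rule 1 ✓; rule 2 ✓; rule 3 ✓; rule 4 ✓.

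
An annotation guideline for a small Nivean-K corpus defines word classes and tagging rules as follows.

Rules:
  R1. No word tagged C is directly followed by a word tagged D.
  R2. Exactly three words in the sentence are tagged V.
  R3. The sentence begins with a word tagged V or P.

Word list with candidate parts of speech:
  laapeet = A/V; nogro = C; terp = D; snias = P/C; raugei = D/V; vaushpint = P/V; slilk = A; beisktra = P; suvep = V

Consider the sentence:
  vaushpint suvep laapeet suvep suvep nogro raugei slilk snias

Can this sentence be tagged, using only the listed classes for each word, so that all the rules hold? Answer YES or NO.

NO

Candidates per position — 1:vaushpint {P,V}; 2:suvep {V}; 3:laapeet {A,V}; 4:suvep {V}; 5:suvep {V}; 6:nogro {C}; 7:raugei {D,V}; 8:slilk {A}; 9:snias {P,C}.
Every candidate sequence violates at least one rule; no consistent tagging exists.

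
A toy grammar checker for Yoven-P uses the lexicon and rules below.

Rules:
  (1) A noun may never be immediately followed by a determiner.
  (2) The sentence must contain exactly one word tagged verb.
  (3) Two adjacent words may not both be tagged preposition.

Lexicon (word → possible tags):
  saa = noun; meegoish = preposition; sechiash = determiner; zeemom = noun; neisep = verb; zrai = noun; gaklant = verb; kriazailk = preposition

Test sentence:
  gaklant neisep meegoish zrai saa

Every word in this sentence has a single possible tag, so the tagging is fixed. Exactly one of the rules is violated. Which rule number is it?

Fixed tagging: verb verb preposition noun noun.
Checking each rule: R1 ✓, R2 ✗, R3 ✓.
Only rule 2 fails.

2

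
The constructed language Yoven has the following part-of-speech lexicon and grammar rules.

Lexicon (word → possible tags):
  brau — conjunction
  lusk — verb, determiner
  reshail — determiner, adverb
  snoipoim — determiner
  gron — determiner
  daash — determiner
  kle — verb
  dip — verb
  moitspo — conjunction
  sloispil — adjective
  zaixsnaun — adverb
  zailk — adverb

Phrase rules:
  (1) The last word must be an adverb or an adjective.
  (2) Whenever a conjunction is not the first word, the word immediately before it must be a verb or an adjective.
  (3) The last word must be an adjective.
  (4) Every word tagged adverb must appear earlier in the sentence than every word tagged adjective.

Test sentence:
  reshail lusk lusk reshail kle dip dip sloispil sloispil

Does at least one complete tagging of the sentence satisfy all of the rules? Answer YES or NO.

YES

Candidates per position — 1:reshail {determiner,adverb}; 2:lusk {verb,determiner}; 3:lusk {verb,determiner}; 4:reshail {determiner,adverb}; 5:kle {verb}; 6:dip {verb}; 7:dip {verb}; 8:sloispil {adjective}; 9:sloispil {adjective}.
One satisfying assignment: adverb verb verb adverb verb verb verb adjective adjective.
Rule-by-rule: rule 1 holds; rule 2 holds; rule 3 holds; rule 4 holds.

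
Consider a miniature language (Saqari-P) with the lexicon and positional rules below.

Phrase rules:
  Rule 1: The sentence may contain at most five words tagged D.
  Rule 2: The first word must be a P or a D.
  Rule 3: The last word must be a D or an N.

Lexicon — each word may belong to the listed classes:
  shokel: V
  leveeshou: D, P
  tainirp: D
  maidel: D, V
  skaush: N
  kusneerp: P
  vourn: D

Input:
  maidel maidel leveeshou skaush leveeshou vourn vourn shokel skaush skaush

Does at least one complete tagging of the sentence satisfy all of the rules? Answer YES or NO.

YES

Candidates per position — 1:maidel {D,V}; 2:maidel {D,V}; 3:leveeshou {D,P}; 4:skaush {N}; 5:leveeshou {D,P}; 6:vourn {D}; 7:vourn {D}; 8:shokel {V}; 9:skaush {N}; 10:skaush {N}.
One satisfying assignment: D D D N P D D V N N.
Checking: rule 1 satisfied; rule 2 satisfied; rule 3 satisfied.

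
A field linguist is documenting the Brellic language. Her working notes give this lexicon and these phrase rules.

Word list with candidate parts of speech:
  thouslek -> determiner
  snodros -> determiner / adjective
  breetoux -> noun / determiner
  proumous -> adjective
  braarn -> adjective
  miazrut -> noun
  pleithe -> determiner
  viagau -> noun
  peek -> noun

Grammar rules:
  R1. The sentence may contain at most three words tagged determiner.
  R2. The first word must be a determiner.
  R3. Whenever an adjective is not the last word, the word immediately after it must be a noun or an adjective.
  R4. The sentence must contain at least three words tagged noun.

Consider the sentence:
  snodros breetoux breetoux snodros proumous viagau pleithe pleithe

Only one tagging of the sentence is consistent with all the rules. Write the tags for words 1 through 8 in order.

Candidates per position — 1:snodros {determiner,adjective}; 2:breetoux {noun,determiner}; 3:breetoux {noun,determiner}; 4:snodros {determiner,adjective}; 5:proumous {adjective}; 6:viagau {noun}; 7:pleithe {determiner}; 8:pleithe {determiner}.
Position 1: tagging it adjective would leave rule 2 unsatisfiable, so it must be determiner.
Position 2: tagging it determiner would leave rule 1 unsatisfiable, so it must be noun.
Position 3: tagging it determiner would leave rule 1 unsatisfiable, so it must be noun.
Position 4: tagging it determiner would leave rule 1 unsatisfiable, so it must be adjective.
The only consistent sequence is: determiner noun noun adjective adjective noun determiner determiner.
Verifying each rule — rule 1 ✓; rule 2 ✓; rule 3 ✓; rule 4 ✓.

determiner noun noun adjective adjective noun determiner determiner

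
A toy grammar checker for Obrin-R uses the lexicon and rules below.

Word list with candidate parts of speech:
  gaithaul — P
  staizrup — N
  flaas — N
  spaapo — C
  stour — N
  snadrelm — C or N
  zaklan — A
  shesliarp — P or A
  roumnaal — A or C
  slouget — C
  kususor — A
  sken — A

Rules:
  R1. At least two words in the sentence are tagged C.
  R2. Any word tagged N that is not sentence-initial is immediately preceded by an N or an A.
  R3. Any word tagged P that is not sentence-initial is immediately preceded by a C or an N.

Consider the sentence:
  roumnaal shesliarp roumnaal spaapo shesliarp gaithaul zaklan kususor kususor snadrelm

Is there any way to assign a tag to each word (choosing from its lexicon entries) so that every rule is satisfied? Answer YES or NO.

Candidates per position — 1:roumnaal {A,C}; 2:shesliarp {P,A}; 3:roumnaal {A,C}; 4:spaapo {C}; 5:shesliarp {P,A}; 6:gaithaul {P}; 7:zaklan {A}; 8:kususor {A}; 9:kususor {A}; 10:snadrelm {C,N}.
Rule 3 cannot be satisfied by any choice of tags from the lexicon.
So there is no consistent tagging.

NO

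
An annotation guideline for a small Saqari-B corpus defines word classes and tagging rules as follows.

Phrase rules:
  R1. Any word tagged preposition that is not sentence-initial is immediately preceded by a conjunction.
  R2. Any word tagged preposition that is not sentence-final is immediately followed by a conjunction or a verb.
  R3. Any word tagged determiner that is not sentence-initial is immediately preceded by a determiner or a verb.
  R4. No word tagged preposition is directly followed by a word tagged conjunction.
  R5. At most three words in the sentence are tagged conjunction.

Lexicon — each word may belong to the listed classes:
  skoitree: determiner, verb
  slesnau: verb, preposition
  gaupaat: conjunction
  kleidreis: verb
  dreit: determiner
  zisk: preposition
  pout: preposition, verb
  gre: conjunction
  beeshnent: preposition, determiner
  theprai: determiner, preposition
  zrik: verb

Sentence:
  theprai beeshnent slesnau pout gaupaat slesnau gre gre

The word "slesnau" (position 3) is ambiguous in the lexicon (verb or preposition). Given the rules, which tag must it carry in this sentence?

verb

Candidates per position — 1:theprai {determiner,preposition}; 2:beeshnent {preposition,determiner}; 3:slesnau {verb,preposition}; 4:pout {preposition,verb}; 5:gaupaat {conjunction}; 6:slesnau {verb,preposition}; 7:gre {conjunction}; 8:gre {conjunction}.
At position 1, choosing preposition makes rule 2 impossible to satisfy; hence determiner.
At position 2, choosing preposition makes rule 1 impossible to satisfy; hence determiner.
At position 3, choosing preposition makes rule 1 impossible to satisfy; hence verb.
At position 4, choosing preposition makes rule 1 impossible to satisfy; hence verb.
At position 6, choosing preposition makes rule 4 impossible to satisfy; hence verb.
The unique satisfying tagging is: determiner determiner verb verb conjunction verb conjunction conjunction.
Check: rule 1 holds; rule 2 holds; rule 3 holds; rule 4 holds; rule 5 holds.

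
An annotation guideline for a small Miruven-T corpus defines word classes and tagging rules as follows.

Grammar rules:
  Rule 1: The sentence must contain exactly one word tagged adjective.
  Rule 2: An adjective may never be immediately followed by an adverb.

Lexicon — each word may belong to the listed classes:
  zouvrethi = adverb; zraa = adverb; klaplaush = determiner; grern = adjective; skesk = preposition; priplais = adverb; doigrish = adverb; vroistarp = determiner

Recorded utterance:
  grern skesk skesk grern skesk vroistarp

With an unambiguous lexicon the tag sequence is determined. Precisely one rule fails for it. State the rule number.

1

Fixed tagging: adjective preposition preposition adjective preposition determiner.
Rule check: R1 fail, R2 pass.
Only rule 1 fails.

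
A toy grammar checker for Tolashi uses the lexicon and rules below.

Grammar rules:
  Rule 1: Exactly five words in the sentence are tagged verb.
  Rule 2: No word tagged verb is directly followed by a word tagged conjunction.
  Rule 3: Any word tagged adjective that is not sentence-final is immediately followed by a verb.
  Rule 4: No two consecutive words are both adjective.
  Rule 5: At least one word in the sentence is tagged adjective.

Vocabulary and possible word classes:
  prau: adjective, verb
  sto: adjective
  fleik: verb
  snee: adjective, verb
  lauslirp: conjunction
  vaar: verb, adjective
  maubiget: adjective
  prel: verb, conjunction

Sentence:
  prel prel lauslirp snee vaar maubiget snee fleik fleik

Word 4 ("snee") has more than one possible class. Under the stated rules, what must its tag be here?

verb

Candidates per position — 1:prel {verb,conjunction}; 2:prel {verb,conjunction}; 3:lauslirp {conjunction}; 4:snee {adjective,verb}; 5:vaar {verb,adjective}; 6:maubiget {adjective}; 7:snee {adjective,verb}; 8:fleik {verb}; 9:fleik {verb}.
Word 1 cannot be verb — rule 2 would then fail for every completion. It is conjunction.
Word 2 cannot be verb — rule 2 would then fail for every completion. It is conjunction.
Word 4 cannot be adjective — rule 1 would then fail for every completion. It is verb.
Word 5 cannot be adjective — rule 1 would then fail for every completion. It is verb.
Word 7 cannot be adjective — rule 1 would then fail for every completion. It is verb.
So the tagging must be: conjunction conjunction conjunction verb verb adjective verb verb verb.
Rule-by-rule: rule 1 ok; rule 2 ok; rule 3 ok; rule 4 ok; rule 5 ok.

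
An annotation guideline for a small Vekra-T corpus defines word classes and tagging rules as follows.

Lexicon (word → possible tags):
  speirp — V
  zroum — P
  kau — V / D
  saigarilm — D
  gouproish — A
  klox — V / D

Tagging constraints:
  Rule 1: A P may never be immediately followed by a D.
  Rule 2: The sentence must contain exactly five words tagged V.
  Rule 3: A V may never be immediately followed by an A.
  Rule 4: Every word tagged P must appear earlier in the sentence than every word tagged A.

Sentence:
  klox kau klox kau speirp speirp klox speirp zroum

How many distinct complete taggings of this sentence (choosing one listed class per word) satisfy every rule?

Candidates per position — 1:klox {V,D}; 2:kau {V,D}; 3:klox {V,D}; 4:kau {V,D}; 5:speirp {V}; 6:speirp {V}; 7:klox {V,D}; 8:speirp {V}; 9:zroum {P}.
There are 32 candidate sequences in total.
Checking each against the rules leaves 10 sequences.
Count = 10.

10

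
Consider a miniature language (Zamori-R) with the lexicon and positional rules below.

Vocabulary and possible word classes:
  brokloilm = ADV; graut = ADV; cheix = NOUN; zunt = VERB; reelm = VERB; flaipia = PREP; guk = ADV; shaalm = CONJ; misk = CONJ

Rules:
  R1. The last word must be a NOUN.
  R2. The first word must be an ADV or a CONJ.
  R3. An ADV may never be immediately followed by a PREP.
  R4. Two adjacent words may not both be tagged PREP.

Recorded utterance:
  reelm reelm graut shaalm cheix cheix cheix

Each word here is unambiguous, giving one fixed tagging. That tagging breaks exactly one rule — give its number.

Fixed tagging: VERB VERB ADV CONJ NOUN NOUN NOUN.
Rule check: R1 holds, R2 violated, R3 holds, R4 holds.
Only rule 2 fails.

2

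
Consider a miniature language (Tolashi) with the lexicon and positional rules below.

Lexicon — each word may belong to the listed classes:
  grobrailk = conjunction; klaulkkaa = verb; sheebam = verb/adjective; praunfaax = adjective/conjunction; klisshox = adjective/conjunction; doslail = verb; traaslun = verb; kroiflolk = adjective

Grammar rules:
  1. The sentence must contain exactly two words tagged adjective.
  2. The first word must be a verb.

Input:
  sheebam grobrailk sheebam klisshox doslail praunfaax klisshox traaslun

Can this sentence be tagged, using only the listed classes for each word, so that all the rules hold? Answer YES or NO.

YES

Candidates per position — 1:sheebam {verb,adjective}; 2:grobrailk {conjunction}; 3:sheebam {verb,adjective}; 4:klisshox {adjective,conjunction}; 5:doslail {verb}; 6:praunfaax {adjective,conjunction}; 7:klisshox {adjective,conjunction}; 8:traaslun {verb}.
One satisfying assignment: verb conjunction verb conjunction verb adjective adjective verb.
Check: rule 1 ok; rule 2 ok.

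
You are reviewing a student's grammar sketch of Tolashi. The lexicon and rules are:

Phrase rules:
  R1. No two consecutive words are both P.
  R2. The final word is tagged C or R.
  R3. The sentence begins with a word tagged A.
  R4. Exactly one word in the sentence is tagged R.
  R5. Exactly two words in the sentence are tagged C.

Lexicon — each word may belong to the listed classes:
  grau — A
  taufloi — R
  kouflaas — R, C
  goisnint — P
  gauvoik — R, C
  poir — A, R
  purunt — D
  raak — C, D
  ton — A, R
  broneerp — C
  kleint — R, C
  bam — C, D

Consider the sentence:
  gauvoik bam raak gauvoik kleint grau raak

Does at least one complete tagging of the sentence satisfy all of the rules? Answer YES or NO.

Candidates per position — 1:gauvoik {R,C}; 2:bam {C,D}; 3:raak {C,D}; 4:gauvoik {R,C}; 5:kleint {R,C}; 6:grau {A}; 7:raak {C,D}.
Rule 3 cannot be satisfied by any choice of tags from the lexicon.
So there is no consistent tagging.

NO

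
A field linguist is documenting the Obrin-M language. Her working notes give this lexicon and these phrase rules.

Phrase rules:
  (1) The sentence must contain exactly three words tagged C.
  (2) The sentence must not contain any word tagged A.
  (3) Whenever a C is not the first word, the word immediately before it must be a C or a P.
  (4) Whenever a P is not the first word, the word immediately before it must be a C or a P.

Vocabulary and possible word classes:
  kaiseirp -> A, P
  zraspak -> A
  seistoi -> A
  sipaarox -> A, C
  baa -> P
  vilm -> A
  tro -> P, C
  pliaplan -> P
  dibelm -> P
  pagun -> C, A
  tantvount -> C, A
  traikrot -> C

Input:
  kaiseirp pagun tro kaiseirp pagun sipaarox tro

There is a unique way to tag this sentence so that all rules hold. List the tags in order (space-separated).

P C P P C C P

Candidates per position — 1:kaiseirp {A,P}; 2:pagun {C,A}; 3:tro {P,C}; 4:kaiseirp {A,P}; 5:pagun {C,A}; 6:sipaarox {A,C}; 7:tro {P,C}.
If word 1 were A, no tagging could satisfy rule 2; so word 1 is P.
If word 2 were A, no tagging could satisfy rule 2; so word 2 is C.
If word 4 were A, no tagging could satisfy rule 2; so word 4 is P.
If word 5 were A, no tagging could satisfy rule 2; so word 5 is C.
If word 6 were A, no tagging could satisfy rule 2; so word 6 is C.
If word 7 were C, no tagging could satisfy rule 1; so word 7 is P.
If word 3 were C, no tagging could satisfy rule 1; so word 3 is P.
That leaves exactly one tagging: P C P P C C P.
Rule-by-rule: rule 1 ok; rule 2 ok; rule 3 ok; rule 4 ok.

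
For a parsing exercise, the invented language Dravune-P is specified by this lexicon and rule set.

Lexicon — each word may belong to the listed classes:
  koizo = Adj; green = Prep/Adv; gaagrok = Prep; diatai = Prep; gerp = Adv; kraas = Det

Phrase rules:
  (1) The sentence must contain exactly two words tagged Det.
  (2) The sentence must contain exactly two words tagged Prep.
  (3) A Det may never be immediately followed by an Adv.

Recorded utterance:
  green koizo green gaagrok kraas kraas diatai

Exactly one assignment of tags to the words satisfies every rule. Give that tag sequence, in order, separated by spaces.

Candidates per position — 1:green {Prep,Adv}; 2:koizo {Adj}; 3:green {Prep,Adv}; 4:gaagrok {Prep}; 5:kraas {Det}; 6:kraas {Det}; 7:diatai {Prep}.
Position 1: Prep is ruled out by rule 2; that leaves Adv.
Position 3: Prep is ruled out by rule 2; that leaves Adv.
The unique satisfying tagging is: Adv Adj Adv Prep Det Det Prep.
Verifying each rule — rule 1 ok; rule 2 ok; rule 3 ok.

Adv Adj Adv Prep Det Det Prep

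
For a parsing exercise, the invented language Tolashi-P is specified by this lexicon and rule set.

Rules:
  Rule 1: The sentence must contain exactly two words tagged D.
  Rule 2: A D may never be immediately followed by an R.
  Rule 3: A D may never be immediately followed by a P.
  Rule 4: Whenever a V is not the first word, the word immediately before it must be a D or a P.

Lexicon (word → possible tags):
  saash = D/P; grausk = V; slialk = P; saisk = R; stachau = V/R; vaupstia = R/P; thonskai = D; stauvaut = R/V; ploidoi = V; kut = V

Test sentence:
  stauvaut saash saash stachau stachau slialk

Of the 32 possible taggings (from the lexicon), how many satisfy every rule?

Candidates per position — 1:stauvaut {R,V}; 2:saash {D,P}; 3:saash {D,P}; 4:stachau {V,R}; 5:stachau {V,R}; 6:slialk {P}.
There are 32 candidate sequences in total.
The sequences that satisfy every rule: R D D V R P; V D D V R P.
Count = 2.

2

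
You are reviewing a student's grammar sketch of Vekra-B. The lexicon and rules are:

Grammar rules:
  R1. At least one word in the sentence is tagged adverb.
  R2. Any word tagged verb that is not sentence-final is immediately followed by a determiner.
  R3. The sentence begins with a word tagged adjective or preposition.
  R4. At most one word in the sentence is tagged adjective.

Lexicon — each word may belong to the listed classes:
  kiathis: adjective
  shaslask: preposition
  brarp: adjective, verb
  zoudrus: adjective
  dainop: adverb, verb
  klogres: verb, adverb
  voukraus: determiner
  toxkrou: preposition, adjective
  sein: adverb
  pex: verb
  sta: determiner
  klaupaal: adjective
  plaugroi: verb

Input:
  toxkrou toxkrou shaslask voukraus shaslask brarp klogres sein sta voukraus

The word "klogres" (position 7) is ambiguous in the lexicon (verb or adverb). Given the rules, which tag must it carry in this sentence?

Candidates per position — 1:toxkrou {preposition,adjective}; 2:toxkrou {preposition,adjective}; 3:shaslask {preposition}; 4:voukraus {determiner}; 5:shaslask {preposition}; 6:brarp {adjective,verb}; 7:klogres {verb,adverb}; 8:sein {adverb}; 9:sta {determiner}; 10:voukraus {determiner}.
Word 6 cannot be verb — rule 2 would then fail for every completion. It is adjective.
Word 7 cannot be verb — rule 2 would then fail for every completion. It is adverb.
Word 1 cannot be adjective — rule 4 would then fail for every completion. It is preposition.
Word 2 cannot be adjective — rule 4 would then fail for every completion. It is preposition.
So the tagging must be: preposition preposition preposition determiner preposition adjective adverb adverb determiner determiner.
Verifying each rule — rule 1 holds; rule 2 holds; rule 3 holds; rule 4 holds.

adverb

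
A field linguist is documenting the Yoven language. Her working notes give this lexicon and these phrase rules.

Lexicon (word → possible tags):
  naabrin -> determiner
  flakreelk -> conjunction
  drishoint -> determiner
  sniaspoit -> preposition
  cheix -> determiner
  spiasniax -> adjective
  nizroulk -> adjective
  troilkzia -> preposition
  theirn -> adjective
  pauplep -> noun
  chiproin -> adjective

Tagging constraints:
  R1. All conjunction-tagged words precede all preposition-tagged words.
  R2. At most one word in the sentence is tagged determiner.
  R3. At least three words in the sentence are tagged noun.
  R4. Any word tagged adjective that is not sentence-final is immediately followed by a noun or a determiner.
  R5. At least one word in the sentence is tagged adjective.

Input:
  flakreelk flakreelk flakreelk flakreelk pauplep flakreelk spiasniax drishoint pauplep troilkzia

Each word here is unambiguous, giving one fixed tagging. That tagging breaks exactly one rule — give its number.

Fixed tagging: conjunction conjunction conjunction conjunction noun conjunction adjective determiner noun preposition.
Checking each rule: R1 holds, R2 holds, R3 violated, R4 holds, R5 holds.
Only rule 3 fails.

3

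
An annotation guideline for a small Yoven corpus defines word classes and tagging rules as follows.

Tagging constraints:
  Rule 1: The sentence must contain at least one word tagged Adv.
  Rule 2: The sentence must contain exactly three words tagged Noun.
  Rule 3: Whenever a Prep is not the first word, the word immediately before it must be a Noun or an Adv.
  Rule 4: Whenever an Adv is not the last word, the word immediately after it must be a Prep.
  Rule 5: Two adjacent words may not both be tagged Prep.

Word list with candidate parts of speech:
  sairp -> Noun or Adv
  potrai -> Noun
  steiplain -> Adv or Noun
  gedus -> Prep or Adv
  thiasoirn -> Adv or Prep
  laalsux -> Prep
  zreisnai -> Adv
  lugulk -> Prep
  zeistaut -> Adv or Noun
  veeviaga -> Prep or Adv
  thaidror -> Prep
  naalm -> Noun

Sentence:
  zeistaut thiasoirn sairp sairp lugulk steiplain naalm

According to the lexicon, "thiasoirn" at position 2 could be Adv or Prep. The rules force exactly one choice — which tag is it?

Prep

Candidates per position — 1:zeistaut {Adv,Noun}; 2:thiasoirn {Adv,Prep}; 3:sairp {Noun,Adv}; 4:sairp {Noun,Adv}; 5:lugulk {Prep}; 6:steiplain {Adv,Noun}; 7:naalm {Noun}.
Position 2: tagging it Adv would leave rule 4 unsatisfiable, so it must be Prep.
Position 3: tagging it Adv would leave rule 4 unsatisfiable, so it must be Noun.
Position 6: tagging it Adv would leave rule 4 unsatisfiable, so it must be Noun.
Position 1: tagging it Noun would leave rule 2 unsatisfiable, so it must be Adv.
Position 4: tagging it Noun would leave rule 2 unsatisfiable, so it must be Adv.
So the tagging must be: Adv Prep Noun Adv Prep Noun Noun.
Verifying each rule — rule 1 ✓; rule 2 ✓; rule 3 ✓; rule 4 ✓; rule 5 ✓.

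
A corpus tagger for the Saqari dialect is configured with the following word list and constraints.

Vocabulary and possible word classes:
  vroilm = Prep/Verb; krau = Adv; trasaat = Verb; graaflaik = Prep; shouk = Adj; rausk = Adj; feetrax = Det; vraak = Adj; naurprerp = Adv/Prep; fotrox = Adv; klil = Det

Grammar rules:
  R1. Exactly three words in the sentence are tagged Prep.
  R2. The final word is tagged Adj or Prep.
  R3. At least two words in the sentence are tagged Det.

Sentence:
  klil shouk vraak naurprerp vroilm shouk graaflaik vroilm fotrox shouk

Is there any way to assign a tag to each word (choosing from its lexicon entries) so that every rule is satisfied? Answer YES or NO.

NO

Candidates per position — 1:klil {Det}; 2:shouk {Adj}; 3:vraak {Adj}; 4:naurprerp {Adv,Prep}; 5:vroilm {Prep,Verb}; 6:shouk {Adj}; 7:graaflaik {Prep}; 8:vroilm {Prep,Verb}; 9:fotrox {Adv}; 10:shouk {Adj}.
Rule 3 cannot be satisfied by any choice of tags from the lexicon.
So there is no consistent tagging.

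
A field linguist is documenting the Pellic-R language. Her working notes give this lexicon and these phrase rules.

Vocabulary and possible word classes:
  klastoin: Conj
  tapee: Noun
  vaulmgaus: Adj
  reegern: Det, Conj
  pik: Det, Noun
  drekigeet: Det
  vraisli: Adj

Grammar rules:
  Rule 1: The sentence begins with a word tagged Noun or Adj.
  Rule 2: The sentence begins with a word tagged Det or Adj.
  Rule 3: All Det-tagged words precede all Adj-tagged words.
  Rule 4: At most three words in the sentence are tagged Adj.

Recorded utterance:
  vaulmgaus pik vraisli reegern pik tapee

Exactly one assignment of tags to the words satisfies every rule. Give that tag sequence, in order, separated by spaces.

Adj Noun Adj Conj Noun Noun

Candidates per position — 1:vaulmgaus {Adj}; 2:pik {Det,Noun}; 3:vraisli {Adj}; 4:reegern {Det,Conj}; 5:pik {Det,Noun}; 6:tapee {Noun}.
Position 2: tagging it Det would leave rule 3 unsatisfiable, so it must be Noun.
Position 4: tagging it Det would leave rule 3 unsatisfiable, so it must be Conj.
Position 5: tagging it Det would leave rule 3 unsatisfiable, so it must be Noun.
That leaves exactly one tagging: Adj Noun Adj Conj Noun Noun.
Rule-by-rule: rule 1 ok; rule 2 ok; rule 3 ok; rule 4 ok.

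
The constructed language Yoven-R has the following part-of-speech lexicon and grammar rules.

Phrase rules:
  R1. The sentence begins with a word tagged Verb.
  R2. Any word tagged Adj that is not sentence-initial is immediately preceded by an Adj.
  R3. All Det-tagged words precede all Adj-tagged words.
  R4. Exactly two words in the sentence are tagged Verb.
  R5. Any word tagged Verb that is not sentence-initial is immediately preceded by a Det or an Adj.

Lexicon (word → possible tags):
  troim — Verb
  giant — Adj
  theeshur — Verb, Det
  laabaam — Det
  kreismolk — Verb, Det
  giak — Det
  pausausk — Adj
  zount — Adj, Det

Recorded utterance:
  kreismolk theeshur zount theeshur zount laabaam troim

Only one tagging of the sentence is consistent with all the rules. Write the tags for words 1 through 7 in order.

Candidates per position — 1:kreismolk {Verb,Det}; 2:theeshur {Verb,Det}; 3:zount {Adj,Det}; 4:theeshur {Verb,Det}; 5:zount {Adj,Det}; 6:laabaam {Det}; 7:troim {Verb}.
Word 1 cannot be Det — rule 1 would then fail for every completion. It is Verb.
Word 2 cannot be Verb — rule 4 would then fail for every completion. It is Det.
Word 3 cannot be Adj — rule 2 would then fail for every completion. It is Det.
Word 4 cannot be Verb — rule 4 would then fail for every completion. It is Det.
Word 5 cannot be Adj — rule 2 would then fail for every completion. It is Det.
The unique satisfying tagging is: Verb Det Det Det Det Det Verb.
Checking: rule 1 satisfied; rule 2 satisfied; rule 3 satisfied; rule 4 satisfied; rule 5 satisfied.

Verb Det Det Det Det Det Verb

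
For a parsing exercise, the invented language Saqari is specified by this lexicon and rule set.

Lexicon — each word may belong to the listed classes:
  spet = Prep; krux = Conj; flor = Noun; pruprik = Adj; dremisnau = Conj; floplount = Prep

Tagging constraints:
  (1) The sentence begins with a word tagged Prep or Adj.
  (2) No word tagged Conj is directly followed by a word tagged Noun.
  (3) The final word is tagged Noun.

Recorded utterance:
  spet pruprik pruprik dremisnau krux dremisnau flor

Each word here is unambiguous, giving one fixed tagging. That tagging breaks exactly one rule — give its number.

Fixed tagging: Prep Adj Adj Conj Conj Conj Noun.
Rule check: R1 pass, R2 fail, R3 pass.
Only rule 2 fails.

2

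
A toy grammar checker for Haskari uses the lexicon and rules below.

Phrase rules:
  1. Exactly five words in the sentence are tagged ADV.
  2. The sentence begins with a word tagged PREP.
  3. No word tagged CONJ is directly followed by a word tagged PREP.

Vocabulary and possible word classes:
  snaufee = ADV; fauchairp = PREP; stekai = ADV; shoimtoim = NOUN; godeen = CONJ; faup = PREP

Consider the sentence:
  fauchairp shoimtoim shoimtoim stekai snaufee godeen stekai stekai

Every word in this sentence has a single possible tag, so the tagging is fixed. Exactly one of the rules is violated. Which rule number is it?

1

Fixed tagging: PREP NOUN NOUN ADV ADV CONJ ADV ADV.
Applying the rules: R1 fail, R2 pass, R3 pass.
Only rule 1 fails.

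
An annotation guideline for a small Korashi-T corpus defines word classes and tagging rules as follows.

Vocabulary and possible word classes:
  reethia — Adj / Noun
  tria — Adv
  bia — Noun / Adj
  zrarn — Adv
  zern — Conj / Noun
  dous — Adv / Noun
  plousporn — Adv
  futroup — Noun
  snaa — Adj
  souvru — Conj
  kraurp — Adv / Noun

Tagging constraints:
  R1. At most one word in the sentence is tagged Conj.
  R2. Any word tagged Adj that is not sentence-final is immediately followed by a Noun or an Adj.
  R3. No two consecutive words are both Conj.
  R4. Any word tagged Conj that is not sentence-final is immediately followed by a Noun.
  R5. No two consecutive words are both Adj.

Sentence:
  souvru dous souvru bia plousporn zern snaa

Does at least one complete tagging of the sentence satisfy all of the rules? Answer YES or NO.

NO

Candidates per position — 1:souvru {Conj}; 2:dous {Adv,Noun}; 3:souvru {Conj}; 4:bia {Noun,Adj}; 5:plousporn {Adv}; 6:zern {Conj,Noun}; 7:snaa {Adj}.
Rule 1 cannot be satisfied by any choice of tags from the lexicon.
So there is no consistent tagging.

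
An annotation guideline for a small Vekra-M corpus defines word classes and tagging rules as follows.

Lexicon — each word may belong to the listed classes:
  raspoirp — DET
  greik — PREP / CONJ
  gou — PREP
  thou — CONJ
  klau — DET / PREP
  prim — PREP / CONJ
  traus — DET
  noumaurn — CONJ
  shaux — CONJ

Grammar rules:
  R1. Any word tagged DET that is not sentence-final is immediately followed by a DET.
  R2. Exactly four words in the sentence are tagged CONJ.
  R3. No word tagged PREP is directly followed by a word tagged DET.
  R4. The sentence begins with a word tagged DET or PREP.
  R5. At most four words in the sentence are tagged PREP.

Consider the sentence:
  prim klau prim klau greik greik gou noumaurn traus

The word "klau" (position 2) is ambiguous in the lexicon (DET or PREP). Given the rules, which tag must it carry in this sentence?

Candidates per position — 1:prim {PREP,CONJ}; 2:klau {DET,PREP}; 3:prim {PREP,CONJ}; 4:klau {DET,PREP}; 5:greik {PREP,CONJ}; 6:greik {PREP,CONJ}; 7:gou {PREP}; 8:noumaurn {CONJ}; 9:traus {DET}.
Word 1 cannot be CONJ — rule 4 would then fail for every completion. It is PREP.
Word 2 cannot be DET — rule 1 would then fail for every completion. It is PREP.
Word 3 cannot be PREP — rule 2 would then fail for every completion. It is CONJ.
Word 4 cannot be DET — rule 1 would then fail for every completion. It is PREP.
Word 5 cannot be PREP — rule 2 would then fail for every completion. It is CONJ.
Word 6 cannot be PREP — rule 2 would then fail for every completion. It is CONJ.
So the tagging must be: PREP PREP CONJ PREP CONJ CONJ PREP CONJ DET.
Verifying each rule — rule 1 ok; rule 2 ok; rule 3 ok; rule 4 ok; rule 5 ok.

PREP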